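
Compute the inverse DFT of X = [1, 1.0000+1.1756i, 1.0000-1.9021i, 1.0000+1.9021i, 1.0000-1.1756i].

x[n] = (1/5) Σ(k=0 to 4) X[k] · e^(2πikn/5)

Computing each x[n]:
x[0] = 1
x[1] = 0
x[2] = -1
x[3] = 1
x[4] = 0

x = [1, 0, -1, 1, 0]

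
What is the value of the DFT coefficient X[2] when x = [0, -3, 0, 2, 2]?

X[2] = Σ(n=0 to 4) x[n] · ω_5^(2n) where ω_5 = e^(-2πi/5)
= (0)·ω_5^0 + (-3)·ω_5^2 + (0)·ω_5^4 + (2)·ω_5^6 + (2)·ω_5^8

X[2] = 1.4271+1.0368i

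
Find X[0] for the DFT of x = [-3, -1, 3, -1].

X[0] = Σ(n=0 to 3) x[n] · ω_4^0 = Σ x[n]
= (-3) + (-1) + (3) + (-1)

X[0] = -2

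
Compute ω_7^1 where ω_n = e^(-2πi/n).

ω_7^1 = e^(-2πi·1/7)
= cos(-2π·1/7) + i·sin(-2π·1/7)
= cos(-2π/7) + i·sin(-2π/7)

ω_7^1 = cos(-2π/7) + i·sin(-2π/7) = 0.6235-0.7818i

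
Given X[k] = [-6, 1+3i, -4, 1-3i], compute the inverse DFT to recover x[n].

x[n] = (1/4) Σ(k=0 to 3) X[k] · e^(2πikn/4)

Computing each x[n]:
x[0] = -2
x[1] = -2
x[2] = -3
x[3] = 1

x = [-2, -2, -3, 1]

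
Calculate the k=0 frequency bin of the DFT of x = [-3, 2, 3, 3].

X[0] = Σ(n=0 to 3) x[n] · ω_4^0 = Σ x[n]
= (-3) + (2) + (3) + (3)

X[0] = 5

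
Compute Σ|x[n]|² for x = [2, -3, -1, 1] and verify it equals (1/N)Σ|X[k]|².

Time domain:
Σ|x[n]|² = |2|² + |-3|² + |-1|² + |1|² = 15.0000

Frequency domain:
(1/4)Σ|X[k]|² = (1/4)(|-1|² + |3+4i|² + |3|² + |3-4i|²) = (1/4)·60.0000 = 15.0000

Both sides agree, confirming Parseval's theorem.

Σ|x[n]|² = (1/N)Σ|X[k]|² = 15.0000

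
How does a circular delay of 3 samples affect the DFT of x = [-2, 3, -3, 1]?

Time shift by 3: X_shifted[k] = ω_4^(3k) · X[k]
Shifted x = [3, -3, 1, -2]

DFT(x[n-3]) = [-1, 2+1i, 9, 2-1i]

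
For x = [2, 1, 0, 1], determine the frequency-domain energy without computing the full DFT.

Parseval: Σ|x[n]|² = (1/N)Σ|X[k]|², so Σ|X[k]|² = N·Σ|x[n]|² = 4·6.0000

Σ|X[k]|² = N·Σ|x[n]|² = 4·6.0000 = 24.0000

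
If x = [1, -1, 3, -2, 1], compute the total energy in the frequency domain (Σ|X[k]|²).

Parseval: Σ|x[n]|² = (1/N)Σ|X[k]|², so Σ|X[k]|² = N·Σ|x[n]|² = 5·16.0000

Σ|X[k]|² = N·Σ|x[n]|² = 5·16.0000 = 80.0000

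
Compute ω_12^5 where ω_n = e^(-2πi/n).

ω_12^5 = e^(-2πi·5/12)
= cos(-2π·5/12) + i·sin(-2π·5/12)
= cos(-10π/12) + i·sin(-10π/12)

ω_12^5 = cos(-10π/12) + i·sin(-10π/12) = -0.8660-0.5000i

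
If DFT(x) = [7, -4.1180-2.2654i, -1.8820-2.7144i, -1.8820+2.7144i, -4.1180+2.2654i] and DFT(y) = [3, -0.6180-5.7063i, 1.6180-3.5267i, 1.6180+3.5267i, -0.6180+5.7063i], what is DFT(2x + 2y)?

By linearity: DFT(2x + 2y) = 2·DFT(x) + 2·DFT(y)
= 2·[7, -4.1180-2.2654i, -1.8820-2.7144i, -1.8820+2.7144i, -4.1180+2.2654i] + 2·[3, -0.6180-5.7063i, 1.6180-3.5267i, 1.6180+3.5267i, -0.6180+5.7063i]

Computing element-wise:
Z[0] = 2·(7) + 2·(3) = 20
Z[1] = 2·(-4.1180-2.2654i) + 2·(-0.6180-5.7063i) = -9.4720-15.9434i
Z[2] = 2·(-1.8820-2.7144i) + 2·(1.6180-3.5267i) = -0.5280-12.4822i
Z[3] = 2·(-1.8820+2.7144i) + 2·(1.6180+3.5267i) = -0.5280+12.4822i
Z[4] = 2·(-4.1180+2.2654i) + 2·(-0.6180+5.7063i) = -9.4720+15.9434i

DFT(2x + 2y) = 2·X + 2·Y = [20, -9.4720-15.9434i, -0.5280-12.4822i, -0.5280+12.4822i, -9.4720+15.9434i]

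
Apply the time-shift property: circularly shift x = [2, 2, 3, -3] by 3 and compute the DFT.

Time shift by 3: X_shifted[k] = ω_4^(3k) · X[k]
Shifted x = [2, 3, -3, 2]

DFT(x[n-3]) = [4, 5-1i, -6, 5+1i]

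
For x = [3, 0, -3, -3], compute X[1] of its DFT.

X[1] = Σ(n=0 to 3) x[n] · ω_4^(1n) where ω_4 = e^(-2πi/4)
= (3)·ω_4^0 + (0)·ω_4^1 + (-3)·ω_4^2 + (-3)·ω_4^3

X[1] = 6-3i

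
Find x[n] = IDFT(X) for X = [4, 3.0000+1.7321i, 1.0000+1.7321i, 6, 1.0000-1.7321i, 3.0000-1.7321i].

x[n] = (1/6) Σ(k=0 to 5) X[k] · e^(2πikn/6)

Computing each x[n]:
x[0] = 3
x[1] = -1
x[2] = 1
x[3] = -1
x[4] = 1
x[5] = 1

x = [3, -1, 1, -1, 1, 1]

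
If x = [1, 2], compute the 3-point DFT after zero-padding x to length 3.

Original 2-point DFT: [3, -1]
Zero-padded 3-point DFT provides frequency interpolation.

DFT_3([x, 0, ...]) = [3, -1.7321i, 1.7321i]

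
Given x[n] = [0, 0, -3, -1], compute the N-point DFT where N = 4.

X[k] = Σ(n=0 to 3) x[n] · ω_4^(nk)
where ω_4 = e^(-2πi/4)

Computing each X[k]:
X[0] = -4
X[1] = 3-1i
X[2] = -2
X[3] = 3+1i

X = [-4, 3-1i, -2, 3+1i]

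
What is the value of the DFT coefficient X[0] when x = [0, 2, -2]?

X[0] = Σ(n=0 to 2) x[n] · ω_3^0 = Σ x[n]
= (0) + (2) + (-2)

X[0] = 0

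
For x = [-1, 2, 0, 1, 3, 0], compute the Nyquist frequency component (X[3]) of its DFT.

X[3] = Σ(n=0 to 5) x[n] · ω_6^(3n) where ω_6 = e^(-2πi/6)
= (-1)·ω_6^0 + (2)·ω_6^3 + (0)·ω_6^6 + (1)·ω_6^9 + (3)·ω_6^12 + (0)·ω_6^15

X[3] = -1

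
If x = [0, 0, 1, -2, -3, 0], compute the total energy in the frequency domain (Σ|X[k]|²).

Parseval: Σ|x[n]|² = (1/N)Σ|X[k]|², so Σ|X[k]|² = N·Σ|x[n]|² = 6·14.0000

Σ|X[k]|² = N·Σ|x[n]|² = 6·14.0000 = 84.0000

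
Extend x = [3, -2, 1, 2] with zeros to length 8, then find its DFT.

Original 4-point DFT: [4, 2+4i, 4, 2-4i]
Zero-padded 8-point DFT provides frequency interpolation.

DFT_8([x, 0, ...]) = [4, 0.1716-1.0000i, 2+4i, 5.8284+1.0000i, 4, 5.8284-1.0000i, 2-4i, 0.1716+1.0000i]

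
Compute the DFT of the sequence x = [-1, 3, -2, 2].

X[k] = Σ(n=0 to 3) x[n] · ω_4^(nk)
where ω_4 = e^(-2πi/4)

Computing each X[k]:
X[0] = 2
X[1] = 1-1i
X[2] = -8
X[3] = 1+1i

X = [2, 1-1i, -8, 1+1i]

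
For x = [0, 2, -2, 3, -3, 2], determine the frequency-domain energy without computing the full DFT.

Parseval: Σ|x[n]|² = (1/N)Σ|X[k]|², so Σ|X[k]|² = N·Σ|x[n]|² = 6·30.0000

Σ|X[k]|² = N·Σ|x[n]|² = 6·30.0000 = 180.0000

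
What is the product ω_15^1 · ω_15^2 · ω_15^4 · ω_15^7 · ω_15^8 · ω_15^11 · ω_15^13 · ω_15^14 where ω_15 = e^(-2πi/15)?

The primitive 15th roots of unity are ω_15^k for k coprime to 15: k ∈ {1, 2, 4, 7, 8, 11, 13, 14}
Their product equals the constant term of the cyclotomic polynomial Φ_15(x) up to sign.
For n ≥ 3, the product of all primitive nth roots of unity is 1. (For n=1 it is 1; for n=2 it is -1.)

1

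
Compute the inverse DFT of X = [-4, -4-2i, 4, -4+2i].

x[n] = (1/4) Σ(k=0 to 3) X[k] · e^(2πikn/4)

Computing each x[n]:
x[0] = -2
x[1] = -1
x[2] = 2
x[3] = -3

x = [-2, -1, 2, -3]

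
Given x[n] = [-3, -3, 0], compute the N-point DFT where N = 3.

X[k] = Σ(n=0 to 2) x[n] · ω_3^(nk)
where ω_3 = e^(-2πi/3)

Computing each X[k]:
X[0] = -6
X[1] = -1.5000+2.5981i
X[2] = -1.5000-2.5981i

X = [-6, -1.5000+2.5981i, -1.5000-2.5981i]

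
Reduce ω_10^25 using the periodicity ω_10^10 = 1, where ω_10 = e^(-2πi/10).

Since ω_10^10 = 1, powers reduce modulo 10.
25 mod 10 = 5
So ω_10^25 = ω_10^5 = e^(-2πi·5/10)

ω_10^25 = ω_10^5 = -1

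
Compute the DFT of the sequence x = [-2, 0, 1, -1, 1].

X[k] = Σ(n=0 to 4) x[n] · ω_5^(nk)
where ω_5 = e^(-2πi/5)

Computing each X[k]:
X[0] = -1
X[1] = -1.6910-0.2245i
X[2] = -2.8090+2.4899i
X[3] = -2.8090-2.4899i
X[4] = -1.6910+0.2245i

X = [-1, -1.6910-0.2245i, -2.8090+2.4899i, -2.8090-2.4899i, -1.6910+0.2245i]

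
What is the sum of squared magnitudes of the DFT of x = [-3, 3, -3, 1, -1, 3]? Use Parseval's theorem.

Parseval: Σ|x[n]|² = (1/N)Σ|X[k]|², so Σ|X[k]|² = N·Σ|x[n]|² = 6·38.0000

Σ|X[k]|² = N·Σ|x[n]|² = 6·38.0000 = 228.0000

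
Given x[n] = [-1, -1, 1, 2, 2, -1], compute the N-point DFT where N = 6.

X[k] = Σ(n=0 to 5) x[n] · ω_6^(nk)
where ω_6 = e^(-2πi/6)

Computing each X[k]:
X[0] = 2
X[1] = -5.5000+0.8660i
X[2] = 0.5000-0.8660i
X[3] = 2
X[4] = 0.5000+0.8660i
X[5] = -5.5000-0.8660i

X = [2, -5.5000+0.8660i, 0.5000-0.8660i, 2, 0.5000+0.8660i, -5.5000-0.8660i]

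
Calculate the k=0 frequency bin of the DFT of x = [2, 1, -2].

X[0] = Σ(n=0 to 2) x[n] · ω_3^0 = Σ x[n]
= (2) + (1) + (-2)

X[0] = 1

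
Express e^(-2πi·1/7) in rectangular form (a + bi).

ω_7^1 = e^(-2πi·1/7)
= cos(-2π·1/7) + i·sin(-2π·1/7)
= cos(-2π/7) + i·sin(-2π/7)

ω_7^1 = cos(-2π/7) + i·sin(-2π/7) = 0.6235-0.7818i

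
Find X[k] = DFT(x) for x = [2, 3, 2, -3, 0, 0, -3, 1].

X[k] = Σ(n=0 to 7) x[n] · ω_8^(nk)
where ω_8 = e^(-2πi/8)

Computing each X[k]:
X[0] = 2
X[1] = 6.9497-4.2929i
X[2] = 3-5i
X[3] = -2.9497+5.7071i
X[4] = 0
X[5] = -2.9497-5.7071i
X[6] = 3+5i
X[7] = 6.9497+4.2929i

X = [2, 6.9497-4.2929i, 3-5i, -2.9497+5.7071i, 0, -2.9497-5.7071i, 3+5i, 6.9497+4.2929i]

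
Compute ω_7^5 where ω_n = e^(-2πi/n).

ω_7^5 = e^(-2πi·5/7)
= cos(-2π·5/7) + i·sin(-2π·5/7)
= cos(-10π/7) + i·sin(-10π/7)

ω_7^5 = cos(-10π/7) + i·sin(-10π/7) = -0.2225+0.9749i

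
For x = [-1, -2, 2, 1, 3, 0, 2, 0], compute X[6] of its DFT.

X[6] = Σ(n=0 to 7) x[n] · ω_8^(6n) where ω_8 = e^(-2πi/8)
= (-1)·ω_8^0 + (-2)·ω_8^6 + (2)·ω_8^12 + (1)·ω_8^18 + (3)·ω_8^24 + (0)·ω_8^30 + (2)·ω_8^36 + (0)·ω_8^42

X[6] = -2-3i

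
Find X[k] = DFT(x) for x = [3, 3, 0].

X[k] = Σ(n=0 to 2) x[n] · ω_3^(nk)
where ω_3 = e^(-2πi/3)

Computing each X[k]:
X[0] = 6
X[1] = 1.5000-2.5981i
X[2] = 1.5000+2.5981i

X = [6, 1.5000-2.5981i, 1.5000+2.5981i]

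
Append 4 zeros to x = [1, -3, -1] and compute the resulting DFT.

Original 3-point DFT: [-3, 3.0000+1.7321i, 3.0000-1.7321i]
Zero-padded 7-point DFT provides frequency interpolation.

DFT_7([x, 0, ...]) = [-3, -0.6479+3.3204i, 2.5685+2.4909i, 3.0794+0.5198i, 3.0794-0.5198i, 2.5685-2.4909i, -0.6479-3.3204i]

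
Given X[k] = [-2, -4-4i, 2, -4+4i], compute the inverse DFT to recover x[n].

x[n] = (1/4) Σ(k=0 to 3) X[k] · e^(2πikn/4)

Computing each x[n]:
x[0] = -2
x[1] = 1
x[2] = 2
x[3] = -3

x = [-2, 1, 2, -3]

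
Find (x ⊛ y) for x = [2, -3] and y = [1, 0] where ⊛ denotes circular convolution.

(x ⊛ y)[n] = Σ(m=0 to 1) x[m] · y[(n-m) mod 2]

Computing each output sample:
(x ⊛ y)[0] = 2
(x ⊛ y)[1] = -3

x ⊛ y = [2, -3]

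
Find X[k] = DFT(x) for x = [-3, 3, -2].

X[k] = Σ(n=0 to 2) x[n] · ω_3^(nk)
where ω_3 = e^(-2πi/3)

Computing each X[k]:
X[0] = -2
X[1] = -3.5000-4.3301i
X[2] = -3.5000+4.3301i

X = [-2, -3.5000-4.3301i, -3.5000+4.3301i]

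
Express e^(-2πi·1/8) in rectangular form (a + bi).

ω_8^1 = e^(-2πi·1/8)
= cos(-2π·1/8) + i·sin(-2π·1/8)
= cos(-2π/8) + i·sin(-2π/8)

ω_8^1 = cos(-2π/8) + i·sin(-2π/8) = 0.7071-0.7071i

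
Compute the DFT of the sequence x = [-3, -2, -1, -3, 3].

X[k] = Σ(n=0 to 4) x[n] · ω_5^(nk)
where ω_5 = e^(-2πi/5)

Computing each X[k]:
X[0] = -6
X[1] = 0.5451+3.5797i
X[2] = -5.0451+4.8410i
X[3] = -5.0451-4.8410i
X[4] = 0.5451-3.5797i

X = [-6, 0.5451+3.5797i, -5.0451+4.8410i, -5.0451-4.8410i, 0.5451-3.5797i]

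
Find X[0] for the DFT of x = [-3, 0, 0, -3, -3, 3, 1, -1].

X[0] = Σ(n=0 to 7) x[n] · ω_8^0 = Σ x[n]
= (-3) + (0) + (0) + (-3) + (-3) + (3) + (1) + (-1)

X[0] = -6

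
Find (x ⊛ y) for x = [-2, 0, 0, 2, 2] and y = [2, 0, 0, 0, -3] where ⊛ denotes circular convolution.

(x ⊛ y)[n] = Σ(m=0 to 4) x[m] · y[(n-m) mod 5]

Computing each output sample:
(x ⊛ y)[0] = -4
(x ⊛ y)[1] = 0
(x ⊛ y)[2] = -6
(x ⊛ y)[3] = -2
(x ⊛ y)[4] = 10

x ⊛ y = [-4, 0, -6, -2, 10]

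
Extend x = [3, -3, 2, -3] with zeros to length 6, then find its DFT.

Original 4-point DFT: [-1, 1, 11, 1]
Zero-padded 6-point DFT provides frequency interpolation.

DFT_6([x, 0, ...]) = [-1, 3.5000+0.8660i, 0.5000+4.3301i, 11, 0.5000-4.3301i, 3.5000-0.8660i]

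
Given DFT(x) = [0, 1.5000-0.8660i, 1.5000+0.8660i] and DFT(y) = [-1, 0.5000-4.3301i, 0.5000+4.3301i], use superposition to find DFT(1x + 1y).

By linearity: DFT(1x + 1y) = 1·DFT(x) + 1·DFT(y)
= 1·[0, 1.5000-0.8660i, 1.5000+0.8660i] + 1·[-1, 0.5000-4.3301i, 0.5000+4.3301i]

Computing element-wise:
Z[0] = 1·(0) + 1·(-1) = -1
Z[1] = 1·(1.5000-0.8660i) + 1·(0.5000-4.3301i) = 2.0000-5.1961i
Z[2] = 1·(1.5000+0.8660i) + 1·(0.5000+4.3301i) = 2.0000+5.1961i

DFT(1x + 1y) = 1·X + 1·Y = [-1, 2.0000-5.1961i, 2.0000+5.1961i]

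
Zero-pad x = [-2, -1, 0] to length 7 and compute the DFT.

Original 3-point DFT: [-3, -1.5000+0.8660i, -1.5000-0.8660i]
Zero-padded 7-point DFT provides frequency interpolation.

DFT_7([x, 0, ...]) = [-3, -2.6235+0.7818i, -1.7775+0.9749i, -1.0990+0.4339i, -1.0990-0.4339i, -1.7775-0.9749i, -2.6235-0.7818i]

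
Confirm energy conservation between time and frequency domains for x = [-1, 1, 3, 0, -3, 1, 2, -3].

Time domain:
Σ|x[n]|² = |-1|² + |1|² + |3|² + |0|² + |-3|² + |1|² + |2|² + |-3|² = 34.0000

Frequency domain:
(1/8)Σ|X[k]|² = (1/8)(|0|² + |-0.1213-3.1213i|² + |-9-5i|² + |4.1213-1.1213i|² + |2|² + |4.1213+1.1213i|² + |-9+5i|² + |-0.1213+3.1213i|²) = (1/8)·272.0000 = 34.0000

Both sides agree, confirming Parseval's theorem.

Σ|x[n]|² = (1/N)Σ|X[k]|² = 34.0000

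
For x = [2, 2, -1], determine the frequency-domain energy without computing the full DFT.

Parseval: Σ|x[n]|² = (1/N)Σ|X[k]|², so Σ|X[k]|² = N·Σ|x[n]|² = 3·9.0000

Σ|X[k]|² = N·Σ|x[n]|² = 3·9.0000 = 27.0000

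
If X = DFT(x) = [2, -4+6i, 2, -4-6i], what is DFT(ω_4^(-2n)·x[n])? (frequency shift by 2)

Modulation property: DFT(ω_4^(-2n)·x[n]) = X[(k-2) mod 4], so circularly shift X by 2 positions.

X[k-2] = [2, -4-6i, 2, -4+6i]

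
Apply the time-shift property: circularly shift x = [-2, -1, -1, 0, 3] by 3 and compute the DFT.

Time shift by 3: X_shifted[k] = ω_5^(3k) · X[k]
Shifted x = [-1, 0, 3, -2, -1]

DFT(x[n-3]) = [-1, -2.1180-3.8900i, 0.1180+4.1675i, 0.1180-4.1675i, -2.1180+3.8900i]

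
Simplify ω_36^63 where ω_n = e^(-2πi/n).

Since ω_36^36 = 1, powers reduce modulo 36.
63 mod 36 = 27
So ω_36^63 = ω_36^27 = e^(-2πi·27/36)

ω_36^63 = ω_36^27 = 1i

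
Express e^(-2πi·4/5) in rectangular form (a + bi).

ω_5^4 = e^(-2πi·4/5)
= cos(-2π·4/5) + i·sin(-2π·4/5)
= cos(-8π/5) + i·sin(-8π/5)

ω_5^4 = cos(-8π/5) + i·sin(-8π/5) = 0.3090+0.9511i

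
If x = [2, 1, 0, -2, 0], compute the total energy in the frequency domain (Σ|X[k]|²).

Parseval: Σ|x[n]|² = (1/N)Σ|X[k]|², so Σ|X[k]|² = N·Σ|x[n]|² = 5·9.0000

Σ|X[k]|² = N·Σ|x[n]|² = 5·9.0000 = 45.0000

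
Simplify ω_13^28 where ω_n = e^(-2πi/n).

Since ω_13^13 = 1, powers reduce modulo 13.
28 mod 13 = 2
So ω_13^28 = ω_13^2 = e^(-2πi·2/13)

ω_13^28 = ω_13^2 = 0.5681-0.8230i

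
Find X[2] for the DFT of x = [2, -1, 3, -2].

X[2] = Σ(n=0 to 3) x[n] · ω_4^(2n) where ω_4 = e^(-2πi/4)
= (2)·ω_4^0 + (-1)·ω_4^2 + (3)·ω_4^4 + (-2)·ω_4^6

X[2] = 8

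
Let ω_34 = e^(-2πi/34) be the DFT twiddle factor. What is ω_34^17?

ω_34^17 = e^(-2πi·17/34)
= cos(-2π·17/34) + i·sin(-2π·17/34)
= cos(-34π/34) + i·sin(-34π/34)

ω_34^17 = cos(-34π/34) + i·sin(-34π/34) = -1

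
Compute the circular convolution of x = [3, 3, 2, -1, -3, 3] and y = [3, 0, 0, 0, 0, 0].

(x ⊛ y)[n] = Σ(m=0 to 5) x[m] · y[(n-m) mod 6]

Computing each output sample:
(x ⊛ y)[0] = 9
(x ⊛ y)[1] = 9
(x ⊛ y)[2] = 6
(x ⊛ y)[3] = -3
(x ⊛ y)[4] = -9
(x ⊛ y)[5] = 9

x ⊛ y = [9, 9, 6, -3, -9, 9]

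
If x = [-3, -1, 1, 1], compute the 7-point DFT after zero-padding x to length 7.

Original 4-point DFT: [-2, -4+2i, -2, -4-2i]
Zero-padded 7-point DFT provides frequency interpolation.

DFT_7([x, 0, ...]) = [-2, -4.7470-0.6270i, -3.0550+2.1906i, -1.6981+0.2408i, -1.6981-0.2408i, -3.0550-2.1906i, -4.7470+0.6270i]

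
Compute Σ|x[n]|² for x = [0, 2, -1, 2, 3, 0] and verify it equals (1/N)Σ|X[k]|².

Time domain:
Σ|x[n]|² = |0|² + |2|² + |-1|² + |2|² + |3|² + |0|² = 18.0000

Frequency domain:
(1/6)Σ|X[k]|² = (1/6)(|6|² + |-2.0000+1.7321i|² + |-5.1962i|² + |-2|² + |5.1962i|² + |-2.0000-1.7321i|²) = (1/6)·108.0000 = 18.0000

Both sides agree, confirming Parseval's theorem.

Σ|x[n]|² = (1/N)Σ|X[k]|² = 18.0000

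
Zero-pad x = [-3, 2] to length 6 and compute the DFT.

Original 2-point DFT: [-1, -5]
Zero-padded 6-point DFT provides frequency interpolation.

DFT_6([x, 0, ...]) = [-1, -2.0000-1.7321i, -4.0000-1.7321i, -5, -4.0000+1.7321i, -2.0000+1.7321i]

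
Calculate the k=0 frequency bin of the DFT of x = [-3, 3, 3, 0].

X[0] = Σ(n=0 to 3) x[n] · ω_4^0 = Σ x[n]
= (-3) + (3) + (3) + (0)

X[0] = 3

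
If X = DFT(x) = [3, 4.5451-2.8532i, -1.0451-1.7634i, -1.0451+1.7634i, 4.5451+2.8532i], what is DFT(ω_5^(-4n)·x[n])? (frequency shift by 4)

Modulation property: DFT(ω_5^(-4n)·x[n]) = X[(k-4) mod 5], so circularly shift X by 4 positions.

X[k-4] = [4.5451-2.8532i, -1.0451-1.7634i, -1.0451+1.7634i, 4.5451+2.8532i, 3]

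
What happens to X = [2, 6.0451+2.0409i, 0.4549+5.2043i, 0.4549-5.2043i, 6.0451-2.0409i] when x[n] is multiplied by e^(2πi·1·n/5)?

Modulation property: DFT(ω_5^(-1n)·x[n]) = X[(k-1) mod 5], so circularly shift X by 1 positions.

X[k-1] = [6.0451-2.0409i, 2, 6.0451+2.0409i, 0.4549+5.2043i, 0.4549-5.2043i]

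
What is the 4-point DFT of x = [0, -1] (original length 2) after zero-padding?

Original 2-point DFT: [-1, 1]
Zero-padded 4-point DFT provides frequency interpolation.

DFT_4([x, 0, ...]) = [-1, 1i, 1, -1i]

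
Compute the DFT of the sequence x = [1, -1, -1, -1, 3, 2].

X[k] = Σ(n=0 to 5) x[n] · ω_6^(nk)
where ω_6 = e^(-2πi/6)

Computing each X[k]:
X[0] = 3
X[1] = 1.5000+6.0622i
X[2] = -1.5000-0.8660i
X[3] = 3
X[4] = -1.5000+0.8660i
X[5] = 1.5000-6.0622i

X = [3, 1.5000+6.0622i, -1.5000-0.8660i, 3, -1.5000+0.8660i, 1.5000-6.0622i]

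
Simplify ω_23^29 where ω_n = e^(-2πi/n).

Since ω_23^23 = 1, powers reduce modulo 23.
29 mod 23 = 6
So ω_23^29 = ω_23^6 = e^(-2πi·6/23)

ω_23^29 = ω_23^6 = -0.0682-0.9977i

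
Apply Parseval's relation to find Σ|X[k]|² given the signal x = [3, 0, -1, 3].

Parseval: Σ|x[n]|² = (1/N)Σ|X[k]|², so Σ|X[k]|² = N·Σ|x[n]|² = 4·19.0000

Σ|X[k]|² = N·Σ|x[n]|² = 4·19.0000 = 76.0000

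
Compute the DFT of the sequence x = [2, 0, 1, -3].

X[k] = Σ(n=0 to 3) x[n] · ω_4^(nk)
where ω_4 = e^(-2πi/4)

Computing each X[k]:
X[0] = 0
X[1] = 1-3i
X[2] = 6
X[3] = 1+3i

X = [0, 1-3i, 6, 1+3i]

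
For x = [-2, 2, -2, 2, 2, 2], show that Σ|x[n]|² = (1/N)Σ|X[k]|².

Time domain:
Σ|x[n]|² = |-2|² + |2|² + |-2|² + |2|² + |2|² + |2|² = 24.0000

Frequency domain:
(1/6)Σ|X[k]|² = (1/6)(|4|² + |-2.0000+3.4641i|² + |-2.0000-3.4641i|² + |-8|² + |-2.0000+3.4641i|² + |-2.0000-3.4641i|²) = (1/6)·144.0000 = 24.0000

Both sides agree, confirming Parseval's theorem.

Σ|x[n]|² = (1/N)Σ|X[k]|² = 24.0000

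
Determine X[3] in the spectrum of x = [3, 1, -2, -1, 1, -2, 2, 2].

X[3] = Σ(n=0 to 7) x[n] · ω_8^(3n) where ω_8 = e^(-2πi/8)
= (3)·ω_8^0 + (1)·ω_8^3 + (-2)·ω_8^6 + (-1)·ω_8^9 + (1)·ω_8^12 + (-2)·ω_8^15 + (2)·ω_8^18 + (2)·ω_8^21

X[3] = -2.2426-4.0000i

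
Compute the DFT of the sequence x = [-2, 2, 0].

X[k] = Σ(n=0 to 2) x[n] · ω_3^(nk)
where ω_3 = e^(-2πi/3)

Computing each X[k]:
X[0] = 0
X[1] = -3.0000-1.7321i
X[2] = -3.0000+1.7321i

X = [0, -3.0000-1.7321i, -3.0000+1.7321i]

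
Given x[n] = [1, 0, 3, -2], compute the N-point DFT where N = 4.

X[k] = Σ(n=0 to 3) x[n] · ω_4^(nk)
where ω_4 = e^(-2πi/4)

Computing each X[k]:
X[0] = 2
X[1] = -2-2i
X[2] = 6
X[3] = -2+2i

X = [2, -2-2i, 6, -2+2i]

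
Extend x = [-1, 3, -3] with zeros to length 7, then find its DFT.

Original 3-point DFT: [-1, -1.0000-5.1962i, -1.0000+5.1962i]
Zero-padded 7-point DFT provides frequency interpolation.

DFT_7([x, 0, ...]) = [-1, 1.5380+0.5793i, 1.0353-4.2264i, -5.5734-3.6471i, -5.5734+3.6471i, 1.0353+4.2264i, 1.5380-0.5793i]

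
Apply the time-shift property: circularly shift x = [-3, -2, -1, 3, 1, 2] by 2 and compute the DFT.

Time shift by 2: X_shifted[k] = ω_6^(2k) · X[k]
Shifted x = [1, 2, -3, -2, -1, 3]

DFT(x[n-2]) = [0, 7.5000+2.5981i, -1.5000-0.8660i, -6, -1.5000+0.8660i, 7.5000-2.5981i]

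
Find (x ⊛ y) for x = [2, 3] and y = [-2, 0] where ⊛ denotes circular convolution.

(x ⊛ y)[n] = Σ(m=0 to 1) x[m] · y[(n-m) mod 2]

Computing each output sample:
(x ⊛ y)[0] = -4
(x ⊛ y)[1] = -6

x ⊛ y = [-4, -6]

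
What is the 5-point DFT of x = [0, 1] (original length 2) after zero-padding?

Original 2-point DFT: [1, -1]
Zero-padded 5-point DFT provides frequency interpolation.

DFT_5([x, 0, ...]) = [1, 0.3090-0.9511i, -0.8090-0.5878i, -0.8090+0.5878i, 0.3090+0.9511i]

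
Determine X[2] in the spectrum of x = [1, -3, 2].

X[2] = Σ(n=0 to 2) x[n] · ω_3^(2n) where ω_3 = e^(-2πi/3)
= (1)·ω_3^0 + (-3)·ω_3^2 + (2)·ω_3^4

X[2] = 1.5000-4.3301i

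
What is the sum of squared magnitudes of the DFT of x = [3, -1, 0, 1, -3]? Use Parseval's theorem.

Parseval: Σ|x[n]|² = (1/N)Σ|X[k]|², so Σ|X[k]|² = N·Σ|x[n]|² = 5·20.0000

Σ|X[k]|² = N·Σ|x[n]|² = 5·20.0000 = 100.0000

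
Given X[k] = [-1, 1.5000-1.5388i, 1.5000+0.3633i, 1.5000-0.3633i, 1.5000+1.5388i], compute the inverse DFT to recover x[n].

x[n] = (1/5) Σ(k=0 to 4) X[k] · e^(2πikn/5)

Computing each x[n]:
x[0] = 1
x[1] = 0
x[2] = 0
x[3] = -1
x[4] = -1

x = [1, 0, 0, -1, -1]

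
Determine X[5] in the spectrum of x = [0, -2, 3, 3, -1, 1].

X[5] = Σ(n=0 to 5) x[n] · ω_6^(5n) where ω_6 = e^(-2πi/6)
= (0)·ω_6^0 + (-2)·ω_6^5 + (3)·ω_6^10 + (3)·ω_6^15 + (-1)·ω_6^20 + (1)·ω_6^25

X[5] = -4.5000+0.8660i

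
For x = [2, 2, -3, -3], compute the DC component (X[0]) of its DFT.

X[0] = Σ(n=0 to 3) x[n] · ω_4^0 = Σ x[n]
= (2) + (2) + (-3) + (-3)

X[0] = -2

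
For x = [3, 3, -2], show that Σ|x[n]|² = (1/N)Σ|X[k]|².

Time domain:
Σ|x[n]|² = |3|² + |3|² + |-2|² = 22.0000

Frequency domain:
(1/3)Σ|X[k]|² = (1/3)(|4|² + |2.5000-4.3301i|² + |2.5000+4.3301i|²) = (1/3)·66.0000 = 22.0000

Both sides agree, confirming Parseval's theorem.

Σ|x[n]|² = (1/N)Σ|X[k]|² = 22.0000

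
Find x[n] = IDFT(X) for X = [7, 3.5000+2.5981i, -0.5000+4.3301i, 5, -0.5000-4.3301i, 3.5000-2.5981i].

x[n] = (1/6) Σ(k=0 to 5) X[k] · e^(2πikn/6)

Computing each x[n]:
x[0] = 3
x[1] = -1
x[2] = 2
x[3] = -1
x[4] = 1
x[5] = 3

x = [3, -1, 2, -1, 1, 3]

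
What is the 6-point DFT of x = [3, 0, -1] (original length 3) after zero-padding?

Original 3-point DFT: [2, 3.5000-0.8660i, 3.5000+0.8660i]
Zero-padded 6-point DFT provides frequency interpolation.

DFT_6([x, 0, ...]) = [2, 3.5000+0.8660i, 3.5000-0.8660i, 2, 3.5000+0.8660i, 3.5000-0.8660i]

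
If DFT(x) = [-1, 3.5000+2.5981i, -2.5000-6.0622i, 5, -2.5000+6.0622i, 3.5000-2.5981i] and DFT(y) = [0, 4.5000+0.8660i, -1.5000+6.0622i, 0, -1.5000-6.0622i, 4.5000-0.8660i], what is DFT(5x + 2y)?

By linearity: DFT(5x + 2y) = 5·DFT(x) + 2·DFT(y)
= 5·[-1, 3.5000+2.5981i, -2.5000-6.0622i, 5, -2.5000+6.0622i, 3.5000-2.5981i] + 2·[0, 4.5000+0.8660i, -1.5000+6.0622i, 0, -1.5000-6.0622i, 4.5000-0.8660i]

Computing element-wise:
Z[0] = 5·(-1) + 2·(0) = -5
Z[1] = 5·(3.5000+2.5981i) + 2·(4.5000+0.8660i) = 26.5000+14.7225i
Z[2] = 5·(-2.5000-6.0622i) + 2·(-1.5000+6.0622i) = -15.5000-18.1866i
Z[3] = 5·(5) + 2·(0) = 25
Z[4] = 5·(-2.5000+6.0622i) + 2·(-1.5000-6.0622i) = -15.5000+18.1866i
Z[5] = 5·(3.5000-2.5981i) + 2·(4.5000-0.8660i) = 26.5000-14.7225i

DFT(5x + 2y) = 5·X + 2·Y = [-5, 26.5000+14.7225i, -15.5000-18.1866i, 25, -15.5000+18.1866i, 26.5000-14.7225i]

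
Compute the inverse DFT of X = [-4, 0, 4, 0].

x[n] = (1/4) Σ(k=0 to 3) X[k] · e^(2πikn/4)

Computing each x[n]:
x[0] = 0
x[1] = -2
x[2] = 0
x[3] = -2

x = [0, -2, 0, -2]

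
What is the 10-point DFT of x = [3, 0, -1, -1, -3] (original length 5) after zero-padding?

Original 5-point DFT: [-2, 3.6910-2.8532i, 4.8090-1.7634i, 4.8090+1.7634i, 3.6910+2.8532i]
Zero-padded 10-point DFT provides frequency interpolation.

DFT_10([x, 0, ...]) = [-2, 5.4271+3.6655i, 3.6910-2.8532i, 2.0729+1.6776i, 4.8090-1.7634i, 0, 4.8090+1.7634i, 2.0729-1.6776i, 3.6910+2.8532i, 5.4271-3.6655i]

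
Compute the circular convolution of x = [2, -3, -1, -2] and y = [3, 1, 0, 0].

(x ⊛ y)[n] = Σ(m=0 to 3) x[m] · y[(n-m) mod 4]

Computing each output sample:
(x ⊛ y)[0] = 4
(x ⊛ y)[1] = -7
(x ⊛ y)[2] = -6
(x ⊛ y)[3] = -7

x ⊛ y = [4, -7, -6, -7]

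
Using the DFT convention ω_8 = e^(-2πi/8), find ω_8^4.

ω_8^4 = e^(-2πi·4/8)
= cos(-2π·4/8) + i·sin(-2π·4/8)
= cos(-8π/8) + i·sin(-8π/8)

ω_8^4 = cos(-8π/8) + i·sin(-8π/8) = -1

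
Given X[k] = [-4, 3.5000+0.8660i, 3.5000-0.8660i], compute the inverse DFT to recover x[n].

x[n] = (1/3) Σ(k=0 to 2) X[k] · e^(2πikn/3)

Computing each x[n]:
x[0] = 1
x[1] = -3
x[2] = -2

x = [1, -3, -2]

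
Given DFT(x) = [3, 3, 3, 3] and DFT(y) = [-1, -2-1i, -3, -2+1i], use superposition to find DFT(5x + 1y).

By linearity: DFT(5x + 1y) = 5·DFT(x) + 1·DFT(y)
= 5·[3, 3, 3, 3] + 1·[-1, -2-1i, -3, -2+1i]

Computing element-wise:
Z[0] = 5·(3) + 1·(-1) = 14
Z[1] = 5·(3) + 1·(-2-1i) = 13-1i
Z[2] = 5·(3) + 1·(-3) = 12
Z[3] = 5·(3) + 1·(-2+1i) = 13+1i

DFT(5x + 1y) = 5·X + 1·Y = [14, 13-1i, 12, 13+1i]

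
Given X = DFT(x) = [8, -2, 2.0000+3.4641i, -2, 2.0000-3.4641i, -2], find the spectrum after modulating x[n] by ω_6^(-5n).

Modulation property: DFT(ω_6^(-5n)·x[n]) = X[(k-5) mod 6], so circularly shift X by 5 positions.

X[k-5] = [-2, 2.0000+3.4641i, -2, 2.0000-3.4641i, -2, 8]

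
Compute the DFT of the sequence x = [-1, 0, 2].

X[k] = Σ(n=0 to 2) x[n] · ω_3^(nk)
where ω_3 = e^(-2πi/3)

Computing each X[k]:
X[0] = 1
X[1] = -2.0000+1.7321i
X[2] = -2.0000-1.7321i

X = [1, -2.0000+1.7321i, -2.0000-1.7321i]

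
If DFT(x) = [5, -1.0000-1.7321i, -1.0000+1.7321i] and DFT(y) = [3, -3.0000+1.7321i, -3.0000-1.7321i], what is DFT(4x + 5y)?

By linearity: DFT(4x + 5y) = 4·DFT(x) + 5·DFT(y)
= 4·[5, -1.0000-1.7321i, -1.0000+1.7321i] + 5·[3, -3.0000+1.7321i, -3.0000-1.7321i]

Computing element-wise:
Z[0] = 4·(5) + 5·(3) = 35
Z[1] = 4·(-1.0000-1.7321i) + 5·(-3.0000+1.7321i) = -19.0000+1.7321i
Z[2] = 4·(-1.0000+1.7321i) + 5·(-3.0000-1.7321i) = -19.0000-1.7321i

DFT(4x + 5y) = 4·X + 5·Y = [35, -19.0000+1.7321i, -19.0000-1.7321i]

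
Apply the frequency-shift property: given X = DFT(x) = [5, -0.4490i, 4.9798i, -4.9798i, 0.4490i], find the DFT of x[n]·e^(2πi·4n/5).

Modulation property: DFT(ω_5^(-4n)·x[n]) = X[(k-4) mod 5], so circularly shift X by 4 positions.

X[k-4] = [-0.4490i, 4.9798i, -4.9798i, 0.4490i, 5]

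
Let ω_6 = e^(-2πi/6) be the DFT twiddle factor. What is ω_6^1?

ω_6^1 = e^(-2πi·1/6)
= cos(-2π·1/6) + i·sin(-2π·1/6)
= cos(-2π/6) + i·sin(-2π/6)

ω_6^1 = cos(-2π/6) + i·sin(-2π/6) = 0.5000-0.8660i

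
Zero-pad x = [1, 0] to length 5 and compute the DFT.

Original 2-point DFT: [1, 1]
Zero-padded 5-point DFT provides frequency interpolation.

DFT_5([x, 0, ...]) = [1, 1, 1, 1, 1]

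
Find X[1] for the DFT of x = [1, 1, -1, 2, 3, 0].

X[1] = Σ(n=0 to 5) x[n] · ω_6^(1n) where ω_6 = e^(-2πi/6)
= (1)·ω_6^0 + (1)·ω_6^1 + (-1)·ω_6^2 + (2)·ω_6^3 + (3)·ω_6^4 + (0)·ω_6^5

X[1] = -1.5000+2.5981i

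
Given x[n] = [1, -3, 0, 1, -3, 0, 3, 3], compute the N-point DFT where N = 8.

X[k] = Σ(n=0 to 7) x[n] · ω_8^(nk)
where ω_8 = e^(-2πi/8)

Computing each X[k]:
X[0] = 2
X[1] = 3.2929+6.5355i
X[2] = -5+7i
X[3] = 4.7071+0.5355i
X[4] = 0
X[5] = 4.7071-0.5355i
X[6] = -5-7i
X[7] = 3.2929-6.5355i

X = [2, 3.2929+6.5355i, -5+7i, 4.7071+0.5355i, 0, 4.7071-0.5355i, -5-7i, 3.2929-6.5355i]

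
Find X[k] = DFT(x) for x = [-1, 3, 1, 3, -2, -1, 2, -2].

X[k] = Σ(n=0 to 7) x[n] · ω_8^(nk)
where ω_8 = e^(-2πi/8)

Computing each X[k]:
X[0] = 3
X[1] = 0.2929-5.3640i
X[2] = -6-1i
X[3] = 1.7071-7.3640i
X[4] = -3
X[5] = 1.7071+7.3640i
X[6] = -6+1i
X[7] = 0.2929+5.3640i

X = [3, 0.2929-5.3640i, -6-1i, 1.7071-7.3640i, -3, 1.7071+7.3640i, -6+1i, 0.2929+5.3640i]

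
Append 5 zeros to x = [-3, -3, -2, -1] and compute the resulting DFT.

Original 4-point DFT: [-9, -1+2i, -1, -1-2i]
Zero-padded 9-point DFT provides frequency interpolation.

DFT_9([x, 0, ...]) = [-9, -5.1454+4.7640i, -1.1416+2.7724i, -1.5000+0.8660i, -1.2130+0.6065i, -1.2130-0.6065i, -1.5000-0.8660i, -1.1416-2.7724i, -5.1454-4.7640i]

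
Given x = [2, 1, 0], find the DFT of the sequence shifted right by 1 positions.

Time shift by 1: X_shifted[k] = ω_3^(1k) · X[k]
Shifted x = [0, 2, 1]

DFT(x[n-1]) = [3, -1.5000-0.8660i, -1.5000+0.8660i]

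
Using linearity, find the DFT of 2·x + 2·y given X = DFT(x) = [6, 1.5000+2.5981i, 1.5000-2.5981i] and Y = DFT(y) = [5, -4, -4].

By linearity: DFT(2x + 2y) = 2·DFT(x) + 2·DFT(y)
= 2·[6, 1.5000+2.5981i, 1.5000-2.5981i] + 2·[5, -4, -4]

Computing element-wise:
Z[0] = 2·(6) + 2·(5) = 22
Z[1] = 2·(1.5000+2.5981i) + 2·(-4) = -5.0000+5.1962i
Z[2] = 2·(1.5000-2.5981i) + 2·(-4) = -5.0000-5.1962i

DFT(2x + 2y) = 2·X + 2·Y = [22, -5.0000+5.1962i, -5.0000-5.1962i]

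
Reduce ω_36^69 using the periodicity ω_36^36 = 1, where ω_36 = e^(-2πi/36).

Since ω_36^36 = 1, powers reduce modulo 36.
69 mod 36 = 33
So ω_36^69 = ω_36^33 = e^(-2πi·33/36)

ω_36^69 = ω_36^33 = 0.8660+0.5000i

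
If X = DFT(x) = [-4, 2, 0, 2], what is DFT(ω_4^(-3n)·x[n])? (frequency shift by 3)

Modulation property: DFT(ω_4^(-3n)·x[n]) = X[(k-3) mod 4], so circularly shift X by 3 positions.

X[k-3] = [2, 0, 2, -4]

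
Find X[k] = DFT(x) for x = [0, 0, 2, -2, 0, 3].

X[k] = Σ(n=0 to 5) x[n] · ω_6^(nk)
where ω_6 = e^(-2πi/6)

Computing each X[k]:
X[0] = 3
X[1] = 2.5000+0.8660i
X[2] = -4.5000+4.3301i
X[3] = 1
X[4] = -4.5000-4.3301i
X[5] = 2.5000-0.8660i

X = [3, 2.5000+0.8660i, -4.5000+4.3301i, 1, -4.5000-4.3301i, 2.5000-0.8660i]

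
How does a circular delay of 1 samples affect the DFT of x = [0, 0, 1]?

Time shift by 1: X_shifted[k] = ω_3^(1k) · X[k]
Shifted x = [1, 0, 0]

DFT(x[n-1]) = [1, 1, 1]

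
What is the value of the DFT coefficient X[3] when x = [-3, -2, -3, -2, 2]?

X[3] = Σ(n=0 to 4) x[n] · ω_5^(3n) where ω_5 = e^(-2πi/5)
= (-3)·ω_5^0 + (-2)·ω_5^3 + (-3)·ω_5^6 + (-2)·ω_5^9 + (2)·ω_5^12

X[3] = -4.5451-1.4001i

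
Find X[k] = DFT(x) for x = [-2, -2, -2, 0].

X[k] = Σ(n=0 to 3) x[n] · ω_4^(nk)
where ω_4 = e^(-2πi/4)

Computing each X[k]:
X[0] = -6
X[1] = 2i
X[2] = -2
X[3] = -2i

X = [-6, 2i, -2, -2i]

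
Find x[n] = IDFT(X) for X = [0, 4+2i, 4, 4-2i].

x[n] = (1/4) Σ(k=0 to 3) X[k] · e^(2πikn/4)

Computing each x[n]:
x[0] = 3
x[1] = -2
x[2] = -1
x[3] = 0

x = [3, -2, -1, 0]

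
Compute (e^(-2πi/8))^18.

Since ω_8^8 = 1, powers reduce modulo 8.
18 mod 8 = 2
So ω_8^18 = ω_8^2 = e^(-2πi·2/8)

ω_8^18 = ω_8^2 = -1i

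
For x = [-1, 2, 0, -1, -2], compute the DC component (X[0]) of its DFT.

X[0] = Σ(n=0 to 4) x[n] · ω_5^0 = Σ x[n]
= (-1) + (2) + (0) + (-1) + (-2)

X[0] = -2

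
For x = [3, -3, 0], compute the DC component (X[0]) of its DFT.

X[0] = Σ(n=0 to 2) x[n] · ω_3^0 = Σ x[n]
= (3) + (-3) + (0)

X[0] = 0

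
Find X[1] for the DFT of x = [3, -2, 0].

X[1] = Σ(n=0 to 2) x[n] · ω_3^(1n) where ω_3 = e^(-2πi/3)
= (3)·ω_3^0 + (-2)·ω_3^1 + (0)·ω_3^2

X[1] = 4.0000+1.7321i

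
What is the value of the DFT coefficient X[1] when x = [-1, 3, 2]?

X[1] = Σ(n=0 to 2) x[n] · ω_3^(1n) where ω_3 = e^(-2πi/3)
= (-1)·ω_3^0 + (3)·ω_3^1 + (2)·ω_3^2

X[1] = -3.5000-0.8660i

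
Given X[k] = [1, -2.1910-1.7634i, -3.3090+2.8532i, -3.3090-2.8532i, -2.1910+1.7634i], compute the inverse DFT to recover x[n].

x[n] = (1/5) Σ(k=0 to 4) X[k] · e^(2πikn/5)

Computing each x[n]:
x[0] = -2
x[1] = 1
x[2] = 2
x[3] = -1
x[4] = 1

x = [-2, 1, 2, -1, 1]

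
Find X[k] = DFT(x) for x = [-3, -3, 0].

X[k] = Σ(n=0 to 2) x[n] · ω_3^(nk)
where ω_3 = e^(-2πi/3)

Computing each X[k]:
X[0] = -6
X[1] = -1.5000+2.5981i
X[2] = -1.5000-2.5981i

X = [-6, -1.5000+2.5981i, -1.5000-2.5981i]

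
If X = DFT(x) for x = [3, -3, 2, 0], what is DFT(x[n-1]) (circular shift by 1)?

Time shift by 1: X_shifted[k] = ω_4^(1k) · X[k]
Shifted x = [0, 3, -3, 2]

DFT(x[n-1]) = [2, 3-1i, -8, 3+1i]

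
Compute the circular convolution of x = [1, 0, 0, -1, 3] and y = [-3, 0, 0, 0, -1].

(x ⊛ y)[n] = Σ(m=0 to 4) x[m] · y[(n-m) mod 5]

Computing each output sample:
(x ⊛ y)[0] = -3
(x ⊛ y)[1] = 0
(x ⊛ y)[2] = 1
(x ⊛ y)[3] = 0
(x ⊛ y)[4] = -10

x ⊛ y = [-3, 0, 1, 0, -10]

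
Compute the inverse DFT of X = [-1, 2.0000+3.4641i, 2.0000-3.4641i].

x[n] = (1/3) Σ(k=0 to 2) X[k] · e^(2πikn/3)

Computing each x[n]:
x[0] = 1
x[1] = -3
x[2] = 1

x = [1, -3, 1]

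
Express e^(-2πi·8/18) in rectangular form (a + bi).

ω_18^8 = e^(-2πi·8/18)
= cos(-2π·8/18) + i·sin(-2π·8/18)
= cos(-16π/18) + i·sin(-16π/18)

ω_18^8 = cos(-16π/18) + i·sin(-16π/18) = -0.9397-0.3420i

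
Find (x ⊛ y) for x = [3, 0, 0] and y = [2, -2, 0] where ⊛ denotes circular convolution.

(x ⊛ y)[n] = Σ(m=0 to 2) x[m] · y[(n-m) mod 3]

Computing each output sample:
(x ⊛ y)[0] = 6
(x ⊛ y)[1] = -6
(x ⊛ y)[2] = 0

x ⊛ y = [6, -6, 0]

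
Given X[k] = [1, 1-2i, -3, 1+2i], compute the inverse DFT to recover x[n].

x[n] = (1/4) Σ(k=0 to 3) X[k] · e^(2πikn/4)

Computing each x[n]:
x[0] = 0
x[1] = 2
x[2] = -1
x[3] = 0

x = [0, 2, -1, 0]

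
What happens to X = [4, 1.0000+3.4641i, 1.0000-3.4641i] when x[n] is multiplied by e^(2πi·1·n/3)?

Modulation property: DFT(ω_3^(-1n)·x[n]) = X[(k-1) mod 3], so circularly shift X by 1 positions.

X[k-1] = [1.0000-3.4641i, 4, 1.0000+3.4641i]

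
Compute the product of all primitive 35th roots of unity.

The primitive 35th roots of unity are ω_35^k for k coprime to 35: k ∈ {1, 2, 3, 4, 6, 8, 9, 11, 12, 13, 16, 17, 18, 19, 22, 23, 24, 26, 27, 29, 31, 32, 33, 34}
Their product equals the constant term of the cyclotomic polynomial Φ_35(x) up to sign.
For n ≥ 3, the product of all primitive nth roots of unity is 1. (For n=1 it is 1; for n=2 it is -1.)

1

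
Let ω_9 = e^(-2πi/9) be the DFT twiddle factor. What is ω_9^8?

ω_9^8 = e^(-2πi·8/9)
= cos(-2π·8/9) + i·sin(-2π·8/9)
= cos(-16π/9) + i·sin(-16π/9)

ω_9^8 = cos(-16π/9) + i·sin(-16π/9) = 0.7660+0.6428i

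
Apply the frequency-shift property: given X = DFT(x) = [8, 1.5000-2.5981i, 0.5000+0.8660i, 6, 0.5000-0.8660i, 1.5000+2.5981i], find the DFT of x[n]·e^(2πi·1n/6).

Modulation property: DFT(ω_6^(-1n)·x[n]) = X[(k-1) mod 6], so circularly shift X by 1 positions.

X[k-1] = [1.5000+2.5981i, 8, 1.5000-2.5981i, 0.5000+0.8660i, 6, 0.5000-0.8660i]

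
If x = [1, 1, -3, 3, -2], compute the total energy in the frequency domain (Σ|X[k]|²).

Parseval: Σ|x[n]|² = (1/N)Σ|X[k]|², so Σ|X[k]|² = N·Σ|x[n]|² = 5·24.0000

Σ|X[k]|² = N·Σ|x[n]|² = 5·24.0000 = 120.0000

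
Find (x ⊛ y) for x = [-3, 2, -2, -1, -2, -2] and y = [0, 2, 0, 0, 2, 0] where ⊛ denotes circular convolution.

(x ⊛ y)[n] = Σ(m=0 to 5) x[m] · y[(n-m) mod 6]

Computing each output sample:
(x ⊛ y)[0] = -8
(x ⊛ y)[1] = -8
(x ⊛ y)[2] = 0
(x ⊛ y)[3] = -8
(x ⊛ y)[4] = -8
(x ⊛ y)[5] = 0

x ⊛ y = [-8, -8, 0, -8, -8, 0]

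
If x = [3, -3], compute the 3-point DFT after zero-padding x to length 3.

Original 2-point DFT: [0, 6]
Zero-padded 3-point DFT provides frequency interpolation.

DFT_3([x, 0, ...]) = [0, 4.5000+2.5981i, 4.5000-2.5981i]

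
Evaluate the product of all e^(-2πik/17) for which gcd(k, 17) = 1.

The primitive 17th roots of unity are ω_17^k for k coprime to 17: k ∈ {1, 2, 3, 4, 5, 6, 7, 8, 9, 10, 11, 12, 13, 14, 15, 16}
Their product equals the constant term of the cyclotomic polynomial Φ_17(x) up to sign.
For n ≥ 3, the product of all primitive nth roots of unity is 1. (For n=1 it is 1; for n=2 it is -1.)

1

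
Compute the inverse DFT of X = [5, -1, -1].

x[n] = (1/3) Σ(k=0 to 2) X[k] · e^(2πikn/3)

Computing each x[n]:
x[0] = 1
x[1] = 2
x[2] = 2

x = [1, 2, 2]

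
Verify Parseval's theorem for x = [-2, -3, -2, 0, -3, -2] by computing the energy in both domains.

Time domain:
Σ|x[n]|² = |-2|² + |-3|² + |-2|² + |0|² + |-3|² + |-2|² = 30.0000

Frequency domain:
(1/6)Σ|X[k]|² = (1/6)(|-12|² + |-2|² + |3.0000+1.7321i|² + |-2|² + |3.0000-1.7321i|² + |-2|²) = (1/6)·180.0000 = 30.0000

Both sides agree, confirming Parseval's theorem.

Σ|x[n]|² = (1/N)Σ|X[k]|² = 30.0000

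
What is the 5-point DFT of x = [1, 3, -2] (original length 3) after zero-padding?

Original 3-point DFT: [2, 0.5000-4.3301i, 0.5000+4.3301i]
Zero-padded 5-point DFT provides frequency interpolation.

DFT_5([x, 0, ...]) = [2, 3.5451-1.6776i, -2.0451-3.6655i, -2.0451+3.6655i, 3.5451+1.6776i]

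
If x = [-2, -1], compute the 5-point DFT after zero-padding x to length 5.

Original 2-point DFT: [-3, -1]
Zero-padded 5-point DFT provides frequency interpolation.

DFT_5([x, 0, ...]) = [-3, -2.3090+0.9511i, -1.1910+0.5878i, -1.1910-0.5878i, -2.3090-0.9511i]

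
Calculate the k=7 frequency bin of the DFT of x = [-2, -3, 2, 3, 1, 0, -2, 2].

X[7] = Σ(n=0 to 7) x[n] · ω_8^(7n) where ω_8 = e^(-2πi/8)
= (-2)·ω_8^0 + (-3)·ω_8^7 + (2)·ω_8^14 + (3)·ω_8^21 + (1)·ω_8^28 + (0)·ω_8^35 + (-2)·ω_8^42 + (2)·ω_8^49

X[7] = -5.8284+2.5858i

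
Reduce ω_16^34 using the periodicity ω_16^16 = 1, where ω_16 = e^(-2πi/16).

Since ω_16^16 = 1, powers reduce modulo 16.
34 mod 16 = 2
So ω_16^34 = ω_16^2 = e^(-2πi·2/16)

ω_16^34 = ω_16^2 = 0.7071-0.7071i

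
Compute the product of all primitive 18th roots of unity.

The primitive 18th roots of unity are ω_18^k for k coprime to 18: k ∈ {1, 5, 7, 11, 13, 17}
Their product equals the constant term of the cyclotomic polynomial Φ_18(x) up to sign.
For n ≥ 3, the product of all primitive nth roots of unity is 1. (For n=1 it is 1; for n=2 it is -1.)

1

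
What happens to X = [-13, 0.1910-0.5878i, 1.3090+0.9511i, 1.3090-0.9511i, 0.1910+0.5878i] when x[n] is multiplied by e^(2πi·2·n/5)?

Modulation property: DFT(ω_5^(-2n)·x[n]) = X[(k-2) mod 5], so circularly shift X by 2 positions.

X[k-2] = [1.3090-0.9511i, 0.1910+0.5878i, -13, 0.1910-0.5878i, 1.3090+0.9511i]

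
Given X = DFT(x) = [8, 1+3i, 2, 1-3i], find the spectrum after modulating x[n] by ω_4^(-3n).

Modulation property: DFT(ω_4^(-3n)·x[n]) = X[(k-3) mod 4], so circularly shift X by 3 positions.

X[k-3] = [1+3i, 2, 1-3i, 8]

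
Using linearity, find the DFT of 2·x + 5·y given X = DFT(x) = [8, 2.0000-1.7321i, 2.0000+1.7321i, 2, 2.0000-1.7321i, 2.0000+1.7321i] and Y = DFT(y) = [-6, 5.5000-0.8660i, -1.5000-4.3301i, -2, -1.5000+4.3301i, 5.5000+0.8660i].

By linearity: DFT(2x + 5y) = 2·DFT(x) + 5·DFT(y)
= 2·[8, 2.0000-1.7321i, 2.0000+1.7321i, 2, 2.0000-1.7321i, 2.0000+1.7321i] + 5·[-6, 5.5000-0.8660i, -1.5000-4.3301i, -2, -1.5000+4.3301i, 5.5000+0.8660i]

Computing element-wise:
Z[0] = 2·(8) + 5·(-6) = -14
Z[1] = 2·(2.0000-1.7321i) + 5·(5.5000-0.8660i) = 31.5000-7.7942i
Z[2] = 2·(2.0000+1.7321i) + 5·(-1.5000-4.3301i) = -3.5000-18.1863i
Z[3] = 2·(2) + 5·(-2) = -6
Z[4] = 2·(2.0000-1.7321i) + 5·(-1.5000+4.3301i) = -3.5000+18.1863i
Z[5] = 2·(2.0000+1.7321i) + 5·(5.5000+0.8660i) = 31.5000+7.7942i

DFT(2x + 5y) = 2·X + 5·Y = [-14, 31.5000-7.7942i, -3.5000-18.1863i, -6, -3.5000+18.1863i, 31.5000+7.7942i]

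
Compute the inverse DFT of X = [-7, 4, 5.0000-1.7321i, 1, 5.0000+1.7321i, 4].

x[n] = (1/6) Σ(k=0 to 5) X[k] · e^(2πikn/6)

Computing each x[n]:
x[0] = 2
x[1] = -1
x[2] = -3
x[3] = -1
x[4] = -2
x[5] = -2

x = [2, -1, -3, -1, -2, -2]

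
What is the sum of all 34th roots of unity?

Sum of all nth roots of unity equals 0 for n > 1 (geometric series with r ≠ 1).

0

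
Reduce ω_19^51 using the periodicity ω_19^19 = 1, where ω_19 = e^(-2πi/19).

Since ω_19^19 = 1, powers reduce modulo 19.
51 mod 19 = 13
So ω_19^51 = ω_19^13 = e^(-2πi·13/19)

ω_19^51 = ω_19^13 = -0.4017+0.9158i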